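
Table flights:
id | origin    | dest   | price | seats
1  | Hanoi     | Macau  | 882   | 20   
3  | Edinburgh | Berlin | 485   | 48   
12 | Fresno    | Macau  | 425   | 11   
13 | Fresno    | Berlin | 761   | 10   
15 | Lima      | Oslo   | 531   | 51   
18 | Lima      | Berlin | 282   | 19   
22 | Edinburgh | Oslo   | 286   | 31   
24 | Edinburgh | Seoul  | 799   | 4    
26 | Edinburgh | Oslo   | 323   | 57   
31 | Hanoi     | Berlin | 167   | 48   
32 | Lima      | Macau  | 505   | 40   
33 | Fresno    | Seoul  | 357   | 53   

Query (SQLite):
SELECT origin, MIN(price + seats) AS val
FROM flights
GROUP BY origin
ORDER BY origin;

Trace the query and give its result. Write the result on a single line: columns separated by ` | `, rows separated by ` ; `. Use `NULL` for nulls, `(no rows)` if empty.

For each row compute price + seats.
Group by origin; take MIN of the expression per group.
  Edinburgh: ids {3, 22, 24, 26} → MIN(price + seats)=317
  Fresno: ids {12, 13, 33} → MIN(price + seats)=410
  Hanoi: ids {1, 31} → MIN(price + seats)=215
  Lima: ids {15, 18, 32} → MIN(price + seats)=301

Edinburgh | 317 ; Fresno | 410 ; Hanoi | 215 ; Lima | 301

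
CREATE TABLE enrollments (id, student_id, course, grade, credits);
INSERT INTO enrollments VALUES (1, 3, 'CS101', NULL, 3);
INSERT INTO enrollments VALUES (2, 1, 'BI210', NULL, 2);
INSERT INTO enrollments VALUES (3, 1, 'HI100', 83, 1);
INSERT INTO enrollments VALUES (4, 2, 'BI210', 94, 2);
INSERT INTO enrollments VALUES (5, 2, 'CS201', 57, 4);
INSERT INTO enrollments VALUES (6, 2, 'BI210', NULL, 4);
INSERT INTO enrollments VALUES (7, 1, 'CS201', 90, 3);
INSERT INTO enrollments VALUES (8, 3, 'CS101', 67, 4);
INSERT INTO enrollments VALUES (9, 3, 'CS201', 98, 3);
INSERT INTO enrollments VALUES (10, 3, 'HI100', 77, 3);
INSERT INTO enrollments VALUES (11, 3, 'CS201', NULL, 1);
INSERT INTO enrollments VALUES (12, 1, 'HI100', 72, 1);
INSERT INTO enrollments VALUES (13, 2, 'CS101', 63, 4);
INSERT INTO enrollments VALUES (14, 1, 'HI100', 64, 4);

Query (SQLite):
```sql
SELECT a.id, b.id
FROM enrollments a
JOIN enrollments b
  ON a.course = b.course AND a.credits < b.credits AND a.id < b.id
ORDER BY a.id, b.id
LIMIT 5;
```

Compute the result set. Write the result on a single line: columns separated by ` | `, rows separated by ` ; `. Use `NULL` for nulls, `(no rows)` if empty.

1 | 8 ; 1 | 13 ; 2 | 6 ; 3 | 10 ; 3 | 14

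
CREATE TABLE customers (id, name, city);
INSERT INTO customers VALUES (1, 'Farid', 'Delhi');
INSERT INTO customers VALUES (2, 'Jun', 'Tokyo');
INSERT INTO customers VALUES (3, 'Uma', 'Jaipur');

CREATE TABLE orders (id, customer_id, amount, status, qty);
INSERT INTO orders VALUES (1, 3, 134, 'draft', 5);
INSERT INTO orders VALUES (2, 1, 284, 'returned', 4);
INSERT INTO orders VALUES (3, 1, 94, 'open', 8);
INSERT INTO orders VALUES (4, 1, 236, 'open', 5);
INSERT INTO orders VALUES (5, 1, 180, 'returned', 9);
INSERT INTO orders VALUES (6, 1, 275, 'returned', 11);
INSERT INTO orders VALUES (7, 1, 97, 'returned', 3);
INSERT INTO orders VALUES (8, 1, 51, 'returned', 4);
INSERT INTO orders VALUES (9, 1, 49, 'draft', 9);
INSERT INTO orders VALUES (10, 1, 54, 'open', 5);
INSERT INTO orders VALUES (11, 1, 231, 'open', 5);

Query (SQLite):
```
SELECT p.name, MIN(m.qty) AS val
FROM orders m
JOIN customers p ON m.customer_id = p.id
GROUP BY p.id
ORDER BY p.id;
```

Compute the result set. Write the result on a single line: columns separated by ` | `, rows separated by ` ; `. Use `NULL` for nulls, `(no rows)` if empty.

Farid | 3 ; Uma | 5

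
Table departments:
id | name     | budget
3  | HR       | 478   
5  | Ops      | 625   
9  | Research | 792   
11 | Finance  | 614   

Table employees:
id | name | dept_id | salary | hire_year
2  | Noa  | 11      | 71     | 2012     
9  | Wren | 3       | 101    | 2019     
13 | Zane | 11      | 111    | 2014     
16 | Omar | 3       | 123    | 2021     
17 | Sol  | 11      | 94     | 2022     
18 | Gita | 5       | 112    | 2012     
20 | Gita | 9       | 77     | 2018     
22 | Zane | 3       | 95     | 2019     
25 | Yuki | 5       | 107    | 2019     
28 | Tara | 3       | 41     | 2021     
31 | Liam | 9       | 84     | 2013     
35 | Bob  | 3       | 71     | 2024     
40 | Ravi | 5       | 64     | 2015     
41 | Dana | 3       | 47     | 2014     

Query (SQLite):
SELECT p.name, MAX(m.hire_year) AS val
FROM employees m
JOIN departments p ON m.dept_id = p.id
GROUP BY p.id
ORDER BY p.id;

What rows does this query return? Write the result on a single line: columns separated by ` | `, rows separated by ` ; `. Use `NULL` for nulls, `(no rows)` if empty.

Join each employees row to its departments via dept_id.
Group joined rows by departments.id; compute MAX(m.hire_year) per group.
  3: ids {9, 16, 22, 28, 35, 41} → MAX(m.hire_year)=2024
  5: ids {18, 25, 40} → MAX(m.hire_year)=2019
  9: ids {20, 31} → MAX(m.hire_year)=2018
  11: ids {2, 13, 17} → MAX(m.hire_year)=2022

HR | 2024 ; Ops | 2019 ; Research | 2018 ; Finance | 2022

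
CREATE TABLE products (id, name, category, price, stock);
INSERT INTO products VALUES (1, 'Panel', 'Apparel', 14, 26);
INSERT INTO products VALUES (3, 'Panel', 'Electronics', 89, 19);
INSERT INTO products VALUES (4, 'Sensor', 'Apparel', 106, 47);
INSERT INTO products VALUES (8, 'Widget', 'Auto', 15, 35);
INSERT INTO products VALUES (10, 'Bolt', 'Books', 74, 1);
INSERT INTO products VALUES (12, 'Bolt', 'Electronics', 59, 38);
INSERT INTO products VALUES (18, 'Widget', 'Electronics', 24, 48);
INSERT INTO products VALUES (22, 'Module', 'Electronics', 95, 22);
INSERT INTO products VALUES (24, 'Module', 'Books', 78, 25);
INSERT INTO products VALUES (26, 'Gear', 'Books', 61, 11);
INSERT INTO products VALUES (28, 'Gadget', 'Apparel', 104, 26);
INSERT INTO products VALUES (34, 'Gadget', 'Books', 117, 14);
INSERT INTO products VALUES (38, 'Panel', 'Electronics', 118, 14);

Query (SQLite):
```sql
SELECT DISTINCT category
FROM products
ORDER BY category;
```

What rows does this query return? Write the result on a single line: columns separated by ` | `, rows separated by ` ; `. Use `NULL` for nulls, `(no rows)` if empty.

Apparel ; Auto ; Books ; Electronics

Collect distinct category values from products.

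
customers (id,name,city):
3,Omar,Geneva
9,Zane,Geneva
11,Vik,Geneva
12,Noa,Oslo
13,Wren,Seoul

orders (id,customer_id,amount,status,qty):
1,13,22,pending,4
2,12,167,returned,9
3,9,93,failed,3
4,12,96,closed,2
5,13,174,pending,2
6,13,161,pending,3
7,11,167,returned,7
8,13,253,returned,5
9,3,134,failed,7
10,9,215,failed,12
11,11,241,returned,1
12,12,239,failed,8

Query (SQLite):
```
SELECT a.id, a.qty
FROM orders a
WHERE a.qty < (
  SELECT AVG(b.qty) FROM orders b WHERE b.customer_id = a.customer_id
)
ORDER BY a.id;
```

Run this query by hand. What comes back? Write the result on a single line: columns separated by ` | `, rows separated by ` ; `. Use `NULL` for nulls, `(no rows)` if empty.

3 | 3 ; 4 | 2 ; 5 | 2 ; 6 | 3 ; 11 | 1

For each orders row a, compute AVG(qty) over rows sharing a.customer_id.
Keep row a if a.qty < that per-group AVG.
  customer_id=3: AVG(qty) = 7.0
  customer_id=9: AVG(qty) = 7.5
  customer_id=11: AVG(qty) = 4.0
  customer_id=12: AVG(qty) = 6.333333
  customer_id=13: AVG(qty) = 3.5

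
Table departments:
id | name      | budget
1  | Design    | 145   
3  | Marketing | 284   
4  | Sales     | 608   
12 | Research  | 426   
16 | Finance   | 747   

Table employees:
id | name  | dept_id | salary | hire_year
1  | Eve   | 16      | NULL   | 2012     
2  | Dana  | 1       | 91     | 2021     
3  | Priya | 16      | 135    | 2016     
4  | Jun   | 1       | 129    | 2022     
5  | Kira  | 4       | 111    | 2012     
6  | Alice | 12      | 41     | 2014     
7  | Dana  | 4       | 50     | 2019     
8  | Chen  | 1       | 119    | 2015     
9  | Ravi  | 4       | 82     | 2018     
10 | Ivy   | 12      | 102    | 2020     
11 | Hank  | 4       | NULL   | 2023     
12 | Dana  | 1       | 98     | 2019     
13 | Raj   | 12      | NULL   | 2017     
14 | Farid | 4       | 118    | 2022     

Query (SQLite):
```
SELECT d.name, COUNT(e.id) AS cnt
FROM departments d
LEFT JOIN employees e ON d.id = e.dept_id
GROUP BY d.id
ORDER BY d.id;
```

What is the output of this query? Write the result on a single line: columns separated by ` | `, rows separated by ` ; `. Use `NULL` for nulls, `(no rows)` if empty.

LEFT JOIN keeps every departments row; unmatched ones get NULL for employees columns.
Group by departments.id and compute COUNT(e.id). COUNT(col) of an all-NULL group is 0.
  1: ids {2, 4, 8, 12} → COUNT(e.id)=4
  3: ids {—} → COUNT(e.id)=0
  4: ids {5, 7, 9, 11, 14} → COUNT(e.id)=5
  12: ids {6, 10, 13} → COUNT(e.id)=3
  16: ids {1, 3} → COUNT(e.id)=2

Design | 4 ; Marketing | 0 ; Sales | 5 ; Research | 3 ; Finance | 2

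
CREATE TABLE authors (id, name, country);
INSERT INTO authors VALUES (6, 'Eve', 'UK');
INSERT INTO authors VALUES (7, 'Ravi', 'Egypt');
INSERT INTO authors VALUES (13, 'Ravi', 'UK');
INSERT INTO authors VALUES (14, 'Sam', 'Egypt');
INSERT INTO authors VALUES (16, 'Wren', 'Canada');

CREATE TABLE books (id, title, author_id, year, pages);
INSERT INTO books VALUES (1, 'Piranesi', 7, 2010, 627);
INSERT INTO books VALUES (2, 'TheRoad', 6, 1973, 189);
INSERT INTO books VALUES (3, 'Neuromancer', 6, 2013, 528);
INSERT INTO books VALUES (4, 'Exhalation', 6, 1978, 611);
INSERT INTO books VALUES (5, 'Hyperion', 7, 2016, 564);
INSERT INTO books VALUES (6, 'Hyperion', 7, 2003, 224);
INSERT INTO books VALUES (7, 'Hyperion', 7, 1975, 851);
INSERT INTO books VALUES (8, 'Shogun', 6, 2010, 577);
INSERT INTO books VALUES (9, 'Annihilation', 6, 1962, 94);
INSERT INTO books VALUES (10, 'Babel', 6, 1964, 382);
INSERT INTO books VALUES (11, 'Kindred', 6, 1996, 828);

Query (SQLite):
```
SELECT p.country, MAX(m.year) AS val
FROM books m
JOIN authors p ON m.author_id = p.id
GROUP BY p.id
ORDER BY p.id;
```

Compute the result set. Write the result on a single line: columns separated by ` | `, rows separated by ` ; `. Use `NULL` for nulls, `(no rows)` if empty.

UK | 2013 ; Egypt | 2016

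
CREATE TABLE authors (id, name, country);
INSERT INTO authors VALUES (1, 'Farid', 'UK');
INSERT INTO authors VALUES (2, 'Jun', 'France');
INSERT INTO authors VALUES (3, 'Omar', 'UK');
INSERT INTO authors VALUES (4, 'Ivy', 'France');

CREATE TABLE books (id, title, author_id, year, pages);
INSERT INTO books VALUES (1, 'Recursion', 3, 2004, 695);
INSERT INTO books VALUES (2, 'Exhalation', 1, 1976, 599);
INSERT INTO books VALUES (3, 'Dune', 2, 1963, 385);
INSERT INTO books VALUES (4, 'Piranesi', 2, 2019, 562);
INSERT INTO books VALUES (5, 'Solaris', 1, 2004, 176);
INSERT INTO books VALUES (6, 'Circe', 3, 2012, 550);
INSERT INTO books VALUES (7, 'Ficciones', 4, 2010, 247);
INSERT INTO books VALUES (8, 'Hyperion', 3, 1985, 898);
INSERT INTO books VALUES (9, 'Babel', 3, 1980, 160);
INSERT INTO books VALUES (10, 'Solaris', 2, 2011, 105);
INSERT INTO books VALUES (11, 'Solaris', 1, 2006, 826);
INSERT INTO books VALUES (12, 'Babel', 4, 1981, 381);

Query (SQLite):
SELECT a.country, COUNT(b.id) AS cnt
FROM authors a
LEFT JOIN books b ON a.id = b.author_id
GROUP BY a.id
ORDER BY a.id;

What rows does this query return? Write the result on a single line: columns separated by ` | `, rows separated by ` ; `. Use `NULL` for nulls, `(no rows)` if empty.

UK | 3 ; France | 3 ; UK | 4 ; France | 2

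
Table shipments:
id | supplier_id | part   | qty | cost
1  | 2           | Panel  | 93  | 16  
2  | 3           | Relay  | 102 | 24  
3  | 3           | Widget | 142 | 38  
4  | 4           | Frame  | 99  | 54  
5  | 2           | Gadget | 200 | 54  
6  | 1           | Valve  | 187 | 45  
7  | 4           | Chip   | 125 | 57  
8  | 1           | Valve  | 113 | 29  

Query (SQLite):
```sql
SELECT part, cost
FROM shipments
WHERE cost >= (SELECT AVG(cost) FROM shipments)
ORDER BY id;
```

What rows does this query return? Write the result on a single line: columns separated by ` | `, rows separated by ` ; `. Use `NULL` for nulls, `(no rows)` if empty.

Scalar subquery: AVG(cost) over all shipments rows = 39.625.
Keep rows where cost >= that value.

Frame | 54 ; Gadget | 54 ; Valve | 45 ; Chip | 57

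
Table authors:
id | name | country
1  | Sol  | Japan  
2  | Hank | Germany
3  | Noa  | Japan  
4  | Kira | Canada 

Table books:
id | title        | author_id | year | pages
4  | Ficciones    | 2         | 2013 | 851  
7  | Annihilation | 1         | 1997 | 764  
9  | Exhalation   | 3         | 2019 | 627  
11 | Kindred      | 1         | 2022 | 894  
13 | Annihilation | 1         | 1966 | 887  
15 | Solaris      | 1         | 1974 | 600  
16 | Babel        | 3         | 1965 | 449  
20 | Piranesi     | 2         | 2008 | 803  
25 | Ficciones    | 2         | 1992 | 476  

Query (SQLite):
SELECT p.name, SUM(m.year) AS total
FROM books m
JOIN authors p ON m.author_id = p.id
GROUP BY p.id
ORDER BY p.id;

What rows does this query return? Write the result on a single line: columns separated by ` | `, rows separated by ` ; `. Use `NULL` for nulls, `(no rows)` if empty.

Join each books row to its authors via author_id.
Group joined rows by authors.id; compute SUM(m.year) per group.
  1: ids {7, 11, 13, 15} → SUM(m.year)=7959
  2: ids {4, 20, 25} → SUM(m.year)=6013
  3: ids {9, 16} → SUM(m.year)=3984

Sol | 7959 ; Hank | 6013 ; Noa | 3984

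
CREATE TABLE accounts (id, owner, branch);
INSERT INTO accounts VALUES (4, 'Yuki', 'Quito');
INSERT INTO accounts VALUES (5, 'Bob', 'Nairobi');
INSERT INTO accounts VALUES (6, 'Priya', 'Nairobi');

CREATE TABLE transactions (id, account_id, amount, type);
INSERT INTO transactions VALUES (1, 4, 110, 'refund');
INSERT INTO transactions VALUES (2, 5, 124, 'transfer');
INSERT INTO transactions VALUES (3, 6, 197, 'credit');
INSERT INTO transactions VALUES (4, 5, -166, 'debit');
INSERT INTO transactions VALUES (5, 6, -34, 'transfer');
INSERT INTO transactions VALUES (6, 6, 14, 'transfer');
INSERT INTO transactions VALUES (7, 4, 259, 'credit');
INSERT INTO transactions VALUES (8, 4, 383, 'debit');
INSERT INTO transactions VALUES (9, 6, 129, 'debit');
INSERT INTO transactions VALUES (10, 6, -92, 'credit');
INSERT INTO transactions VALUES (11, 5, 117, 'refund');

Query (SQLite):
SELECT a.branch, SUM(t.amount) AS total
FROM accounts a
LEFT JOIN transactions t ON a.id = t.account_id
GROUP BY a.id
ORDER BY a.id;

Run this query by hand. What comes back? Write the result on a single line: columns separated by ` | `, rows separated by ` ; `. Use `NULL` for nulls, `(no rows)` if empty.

Quito | 752 ; Nairobi | 75 ; Nairobi | 214

LEFT JOIN keeps every accounts row; unmatched ones get NULL for transactions columns.
Group by accounts.id and compute SUM(t.amount). SUM over an all-NULL group is NULL.
  4: ids {1, 7, 8} → SUM(t.amount)=752
  5: ids {2, 4, 11} → SUM(t.amount)=75
  6: ids {3, 5, 6, 9, 10} → SUM(t.amount)=214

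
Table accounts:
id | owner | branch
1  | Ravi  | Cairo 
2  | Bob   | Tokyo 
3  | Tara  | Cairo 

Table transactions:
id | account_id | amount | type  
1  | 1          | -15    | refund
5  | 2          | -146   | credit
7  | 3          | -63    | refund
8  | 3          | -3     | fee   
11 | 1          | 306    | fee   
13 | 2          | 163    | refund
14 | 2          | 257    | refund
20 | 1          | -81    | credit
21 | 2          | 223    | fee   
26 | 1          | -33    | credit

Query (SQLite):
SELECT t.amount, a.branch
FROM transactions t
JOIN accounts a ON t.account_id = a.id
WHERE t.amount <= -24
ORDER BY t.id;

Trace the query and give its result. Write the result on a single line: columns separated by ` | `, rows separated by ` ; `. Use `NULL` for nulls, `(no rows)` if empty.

Each transactions row matches the accounts row where account_id = accounts.id.
Then keep rows with t.amount <= -24.

-146 | Tokyo ; -63 | Cairo ; -81 | Cairo ; -33 | Cairo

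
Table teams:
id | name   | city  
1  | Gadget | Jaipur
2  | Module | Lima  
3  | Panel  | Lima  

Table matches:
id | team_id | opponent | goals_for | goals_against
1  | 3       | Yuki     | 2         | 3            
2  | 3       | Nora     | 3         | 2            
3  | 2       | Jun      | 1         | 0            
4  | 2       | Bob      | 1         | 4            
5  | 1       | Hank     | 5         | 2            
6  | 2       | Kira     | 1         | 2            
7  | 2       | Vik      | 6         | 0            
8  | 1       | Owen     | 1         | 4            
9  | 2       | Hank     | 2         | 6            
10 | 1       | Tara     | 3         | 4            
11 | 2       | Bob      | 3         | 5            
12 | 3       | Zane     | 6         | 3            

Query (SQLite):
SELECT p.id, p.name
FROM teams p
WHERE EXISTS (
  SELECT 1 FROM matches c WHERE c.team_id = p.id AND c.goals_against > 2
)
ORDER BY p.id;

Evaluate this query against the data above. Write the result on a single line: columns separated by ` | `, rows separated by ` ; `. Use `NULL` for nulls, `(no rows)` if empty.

For each teams row, check whether any matches with matching team_id has goals_against > 2.
Keep rows where that is true.

1 | Gadget ; 2 | Module ; 3 | Panel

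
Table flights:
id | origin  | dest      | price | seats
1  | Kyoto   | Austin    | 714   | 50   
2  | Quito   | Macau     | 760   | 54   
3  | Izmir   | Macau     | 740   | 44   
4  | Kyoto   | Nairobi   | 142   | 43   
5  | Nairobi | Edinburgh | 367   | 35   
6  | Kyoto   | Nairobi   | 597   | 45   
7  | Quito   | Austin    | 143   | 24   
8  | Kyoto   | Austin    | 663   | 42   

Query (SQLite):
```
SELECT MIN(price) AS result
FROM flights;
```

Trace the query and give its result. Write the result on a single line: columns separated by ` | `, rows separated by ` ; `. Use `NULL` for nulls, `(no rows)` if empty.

All price values: [714, 760, 740, 142, 367, 597, 143, 663].
MIN of non-NULL values = 142.

142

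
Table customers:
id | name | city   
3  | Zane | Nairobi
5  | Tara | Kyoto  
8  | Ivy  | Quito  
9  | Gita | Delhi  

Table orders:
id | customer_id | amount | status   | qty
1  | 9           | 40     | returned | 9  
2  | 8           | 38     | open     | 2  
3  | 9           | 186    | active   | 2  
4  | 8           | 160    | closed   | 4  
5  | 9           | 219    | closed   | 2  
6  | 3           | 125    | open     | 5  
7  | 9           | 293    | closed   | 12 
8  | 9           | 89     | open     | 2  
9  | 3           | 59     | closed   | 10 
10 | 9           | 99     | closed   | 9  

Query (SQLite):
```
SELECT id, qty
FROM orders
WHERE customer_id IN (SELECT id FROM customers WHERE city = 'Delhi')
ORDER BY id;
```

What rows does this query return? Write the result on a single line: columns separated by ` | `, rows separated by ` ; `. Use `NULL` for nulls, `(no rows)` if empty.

Inner query: customers.id where city = 'Delhi'.
Outer: keep orders rows whose customer_id is in that set.
Inner query → {9}

1 | 9 ; 3 | 2 ; 5 | 2 ; 7 | 12 ; 8 | 2 ; 10 | 9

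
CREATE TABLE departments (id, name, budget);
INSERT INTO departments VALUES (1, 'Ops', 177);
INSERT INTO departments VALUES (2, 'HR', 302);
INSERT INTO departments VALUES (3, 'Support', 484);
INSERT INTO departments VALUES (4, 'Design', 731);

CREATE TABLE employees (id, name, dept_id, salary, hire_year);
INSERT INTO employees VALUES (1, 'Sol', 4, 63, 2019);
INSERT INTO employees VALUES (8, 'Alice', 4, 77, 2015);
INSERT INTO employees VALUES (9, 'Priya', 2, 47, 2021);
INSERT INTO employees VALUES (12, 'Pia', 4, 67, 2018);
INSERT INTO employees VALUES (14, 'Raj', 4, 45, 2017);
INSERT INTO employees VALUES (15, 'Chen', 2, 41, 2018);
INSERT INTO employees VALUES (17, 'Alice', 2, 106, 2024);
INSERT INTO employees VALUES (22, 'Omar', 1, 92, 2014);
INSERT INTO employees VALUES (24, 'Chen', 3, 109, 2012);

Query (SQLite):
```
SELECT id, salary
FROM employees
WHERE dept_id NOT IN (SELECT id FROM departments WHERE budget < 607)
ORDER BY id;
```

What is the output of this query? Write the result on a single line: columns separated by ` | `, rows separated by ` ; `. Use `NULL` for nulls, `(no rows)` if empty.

1 | 63 ; 8 | 77 ; 12 | 67 ; 14 | 45

Inner query: departments.id where budget < 607.
Outer: keep employees rows whose dept_id is not in that set.
Inner query → {1, 2, 3}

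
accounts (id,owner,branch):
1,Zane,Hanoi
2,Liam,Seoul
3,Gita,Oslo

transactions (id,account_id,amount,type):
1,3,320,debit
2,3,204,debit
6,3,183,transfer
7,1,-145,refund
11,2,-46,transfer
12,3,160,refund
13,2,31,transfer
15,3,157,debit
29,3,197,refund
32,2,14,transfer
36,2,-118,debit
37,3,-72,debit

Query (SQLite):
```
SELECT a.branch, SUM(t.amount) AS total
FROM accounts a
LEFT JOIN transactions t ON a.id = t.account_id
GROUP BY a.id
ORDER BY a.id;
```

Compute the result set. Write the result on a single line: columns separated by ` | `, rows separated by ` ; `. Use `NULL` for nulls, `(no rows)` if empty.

LEFT JOIN keeps every accounts row; unmatched ones get NULL for transactions columns.
Group by accounts.id and compute SUM(t.amount). SUM over an all-NULL group is NULL.
  1: ids {7} → SUM(t.amount)=-145
  2: ids {11, 13, 32, 36} → SUM(t.amount)=-119
  3: ids {1, 2, 6, 12, 15, 29, 37} → SUM(t.amount)=1149

Hanoi | -145 ; Seoul | -119 ; Oslo | 1149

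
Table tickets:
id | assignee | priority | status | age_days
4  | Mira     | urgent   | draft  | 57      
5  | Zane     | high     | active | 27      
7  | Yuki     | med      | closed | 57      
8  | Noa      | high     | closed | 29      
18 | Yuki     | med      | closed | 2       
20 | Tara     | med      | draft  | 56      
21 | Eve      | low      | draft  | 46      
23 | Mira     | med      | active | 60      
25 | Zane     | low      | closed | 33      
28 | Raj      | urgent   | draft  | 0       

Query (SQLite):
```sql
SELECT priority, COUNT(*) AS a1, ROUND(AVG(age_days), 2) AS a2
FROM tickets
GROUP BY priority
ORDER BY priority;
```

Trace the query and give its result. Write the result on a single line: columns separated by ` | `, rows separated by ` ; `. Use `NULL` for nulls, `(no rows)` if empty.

Group tickets by priority.
Per group compute: COUNT(*), ROUND(AVG(age_days), 2).
  high: ids {5, 8} → COUNT(*)=2, ROUND(AVG(age_days), 2)=28
  low: ids {21, 25} → COUNT(*)=2, ROUND(AVG(age_days), 2)=39.5
  med: ids {7, 18, 20, 23} → COUNT(*)=4, ROUND(AVG(age_days), 2)=43.75
  urgent: ids {4, 28} → COUNT(*)=2, ROUND(AVG(age_days), 2)=28.5

high | 2 | 28 ; low | 2 | 39.5 ; med | 4 | 43.75 ; urgent | 2 | 28.5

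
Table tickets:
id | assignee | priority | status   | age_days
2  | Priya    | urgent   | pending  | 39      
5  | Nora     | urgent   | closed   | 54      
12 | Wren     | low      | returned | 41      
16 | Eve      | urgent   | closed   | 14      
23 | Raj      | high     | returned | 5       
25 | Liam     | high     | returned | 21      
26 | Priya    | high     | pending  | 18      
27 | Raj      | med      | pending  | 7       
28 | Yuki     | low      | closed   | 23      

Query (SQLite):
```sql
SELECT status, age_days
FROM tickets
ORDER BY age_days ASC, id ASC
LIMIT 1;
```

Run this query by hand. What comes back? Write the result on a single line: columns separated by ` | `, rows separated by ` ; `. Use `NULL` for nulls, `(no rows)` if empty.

Sort by age_days asc, tiebreak id asc: (5, id=23), (7, id=27), (14, id=16), (18, id=26) …. Take first 1.

returned | 5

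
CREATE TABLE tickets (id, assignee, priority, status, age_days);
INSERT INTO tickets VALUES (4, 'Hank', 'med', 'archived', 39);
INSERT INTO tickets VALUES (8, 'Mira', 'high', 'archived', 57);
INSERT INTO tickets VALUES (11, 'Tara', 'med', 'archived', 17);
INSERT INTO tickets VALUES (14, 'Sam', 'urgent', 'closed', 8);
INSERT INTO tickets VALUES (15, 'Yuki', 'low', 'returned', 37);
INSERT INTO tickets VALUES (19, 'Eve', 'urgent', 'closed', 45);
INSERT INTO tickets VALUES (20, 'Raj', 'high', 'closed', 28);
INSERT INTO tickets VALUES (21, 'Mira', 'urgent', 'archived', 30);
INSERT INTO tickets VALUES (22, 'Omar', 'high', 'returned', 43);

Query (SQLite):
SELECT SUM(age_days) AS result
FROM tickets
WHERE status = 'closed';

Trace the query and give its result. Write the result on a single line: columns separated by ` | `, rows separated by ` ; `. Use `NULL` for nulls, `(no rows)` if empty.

81

Rows where status='closed' → age_days values: [8, 45, 28].
SUM of non-NULL values = 81.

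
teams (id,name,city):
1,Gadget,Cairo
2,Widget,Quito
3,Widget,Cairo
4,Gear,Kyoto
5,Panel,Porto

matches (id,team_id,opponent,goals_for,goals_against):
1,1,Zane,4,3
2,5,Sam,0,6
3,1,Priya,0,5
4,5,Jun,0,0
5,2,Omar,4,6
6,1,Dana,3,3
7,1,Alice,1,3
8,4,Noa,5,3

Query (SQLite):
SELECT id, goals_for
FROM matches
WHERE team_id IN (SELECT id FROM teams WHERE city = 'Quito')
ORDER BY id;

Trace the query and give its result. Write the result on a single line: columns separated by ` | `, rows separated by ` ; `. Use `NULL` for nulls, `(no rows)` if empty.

Inner query: teams.id where city = 'Quito'.
Outer: keep matches rows whose team_id is in that set.
Inner query → {2}

5 | 4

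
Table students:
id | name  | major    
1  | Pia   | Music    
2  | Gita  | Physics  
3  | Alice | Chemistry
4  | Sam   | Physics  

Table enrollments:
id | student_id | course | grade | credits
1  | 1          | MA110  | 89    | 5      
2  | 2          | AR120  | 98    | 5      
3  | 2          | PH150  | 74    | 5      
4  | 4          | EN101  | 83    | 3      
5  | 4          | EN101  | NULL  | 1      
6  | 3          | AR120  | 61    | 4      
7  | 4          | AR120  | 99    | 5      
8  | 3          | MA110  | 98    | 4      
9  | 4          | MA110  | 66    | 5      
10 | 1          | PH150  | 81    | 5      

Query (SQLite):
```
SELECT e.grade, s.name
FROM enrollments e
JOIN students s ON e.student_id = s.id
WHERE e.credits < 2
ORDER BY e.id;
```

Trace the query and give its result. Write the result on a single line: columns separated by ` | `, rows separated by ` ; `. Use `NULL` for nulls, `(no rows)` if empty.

NULL | Sam

Each enrollments row matches the students row where student_id = students.id.
Then keep rows with e.credits < 2.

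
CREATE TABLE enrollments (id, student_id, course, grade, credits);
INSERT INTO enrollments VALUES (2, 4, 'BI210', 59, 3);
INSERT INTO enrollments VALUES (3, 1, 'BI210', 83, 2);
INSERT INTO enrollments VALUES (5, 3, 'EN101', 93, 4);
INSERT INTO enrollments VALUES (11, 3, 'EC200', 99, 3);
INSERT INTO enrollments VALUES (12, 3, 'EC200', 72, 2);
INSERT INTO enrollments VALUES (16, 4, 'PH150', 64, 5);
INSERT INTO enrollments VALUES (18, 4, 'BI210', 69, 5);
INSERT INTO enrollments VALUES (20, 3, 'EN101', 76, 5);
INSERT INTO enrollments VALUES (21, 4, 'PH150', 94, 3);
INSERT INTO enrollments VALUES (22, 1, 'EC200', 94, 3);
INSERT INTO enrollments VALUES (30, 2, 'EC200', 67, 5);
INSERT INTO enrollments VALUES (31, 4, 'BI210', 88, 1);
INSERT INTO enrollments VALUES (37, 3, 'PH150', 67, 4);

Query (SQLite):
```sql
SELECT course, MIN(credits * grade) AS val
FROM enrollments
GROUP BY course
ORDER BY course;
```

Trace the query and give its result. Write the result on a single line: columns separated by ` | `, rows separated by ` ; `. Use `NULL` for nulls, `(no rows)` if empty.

For each row compute credits * grade.
Group by course; take MIN of the expression per group.
  BI210: ids {2, 3, 18, 31} → MIN(credits * grade)=88
  EC200: ids {11, 12, 22, 30} → MIN(credits * grade)=144
  EN101: ids {5, 20} → MIN(credits * grade)=372
  PH150: ids {16, 21, 37} → MIN(credits * grade)=268

BI210 | 88 ; EC200 | 144 ; EN101 | 372 ; PH150 | 268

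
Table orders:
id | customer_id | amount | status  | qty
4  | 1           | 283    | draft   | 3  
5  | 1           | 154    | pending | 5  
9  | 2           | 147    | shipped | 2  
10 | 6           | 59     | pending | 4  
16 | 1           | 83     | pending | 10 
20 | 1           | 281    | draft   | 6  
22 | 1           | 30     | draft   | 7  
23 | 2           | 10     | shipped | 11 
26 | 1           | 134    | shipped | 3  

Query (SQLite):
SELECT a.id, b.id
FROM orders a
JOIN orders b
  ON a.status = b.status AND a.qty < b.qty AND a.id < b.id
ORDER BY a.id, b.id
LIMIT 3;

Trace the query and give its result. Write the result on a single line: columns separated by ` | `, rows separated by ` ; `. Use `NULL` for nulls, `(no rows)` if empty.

4 | 20 ; 4 | 22 ; 5 | 16

Pairs (a,b) with same status, a.qty < b.qty, a.id < b.id.
status groups: draft:{4,20,22} pending:{5,10,16} shipped:{9,23,26}
Ordered by (a.id, b.id); first 3.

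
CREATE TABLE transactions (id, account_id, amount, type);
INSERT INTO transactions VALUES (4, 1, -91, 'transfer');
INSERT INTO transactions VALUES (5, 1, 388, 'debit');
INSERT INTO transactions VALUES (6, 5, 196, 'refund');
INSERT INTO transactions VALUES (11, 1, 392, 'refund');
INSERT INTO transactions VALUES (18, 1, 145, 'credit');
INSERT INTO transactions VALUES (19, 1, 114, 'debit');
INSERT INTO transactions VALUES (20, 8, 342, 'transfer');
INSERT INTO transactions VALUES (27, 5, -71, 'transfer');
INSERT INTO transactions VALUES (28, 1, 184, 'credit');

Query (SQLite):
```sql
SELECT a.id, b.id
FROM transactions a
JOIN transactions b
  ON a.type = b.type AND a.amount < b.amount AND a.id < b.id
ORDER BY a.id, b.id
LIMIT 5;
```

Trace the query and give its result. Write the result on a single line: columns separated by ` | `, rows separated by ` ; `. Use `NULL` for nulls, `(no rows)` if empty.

4 | 20 ; 4 | 27 ; 6 | 11 ; 18 | 28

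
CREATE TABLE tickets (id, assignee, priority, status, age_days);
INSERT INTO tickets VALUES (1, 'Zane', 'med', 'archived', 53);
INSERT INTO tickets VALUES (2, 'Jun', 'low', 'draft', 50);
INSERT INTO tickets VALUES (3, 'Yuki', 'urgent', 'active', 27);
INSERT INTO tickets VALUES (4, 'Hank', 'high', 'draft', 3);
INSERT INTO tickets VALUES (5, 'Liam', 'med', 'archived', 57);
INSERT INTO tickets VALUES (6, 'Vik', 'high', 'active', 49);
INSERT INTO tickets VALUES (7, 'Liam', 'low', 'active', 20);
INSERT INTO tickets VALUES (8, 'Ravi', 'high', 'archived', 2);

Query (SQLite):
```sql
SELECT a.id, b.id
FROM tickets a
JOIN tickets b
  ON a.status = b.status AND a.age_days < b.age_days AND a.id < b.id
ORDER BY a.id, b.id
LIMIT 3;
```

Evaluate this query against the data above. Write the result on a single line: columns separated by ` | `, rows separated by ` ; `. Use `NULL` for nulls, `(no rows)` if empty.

1 | 5 ; 3 | 6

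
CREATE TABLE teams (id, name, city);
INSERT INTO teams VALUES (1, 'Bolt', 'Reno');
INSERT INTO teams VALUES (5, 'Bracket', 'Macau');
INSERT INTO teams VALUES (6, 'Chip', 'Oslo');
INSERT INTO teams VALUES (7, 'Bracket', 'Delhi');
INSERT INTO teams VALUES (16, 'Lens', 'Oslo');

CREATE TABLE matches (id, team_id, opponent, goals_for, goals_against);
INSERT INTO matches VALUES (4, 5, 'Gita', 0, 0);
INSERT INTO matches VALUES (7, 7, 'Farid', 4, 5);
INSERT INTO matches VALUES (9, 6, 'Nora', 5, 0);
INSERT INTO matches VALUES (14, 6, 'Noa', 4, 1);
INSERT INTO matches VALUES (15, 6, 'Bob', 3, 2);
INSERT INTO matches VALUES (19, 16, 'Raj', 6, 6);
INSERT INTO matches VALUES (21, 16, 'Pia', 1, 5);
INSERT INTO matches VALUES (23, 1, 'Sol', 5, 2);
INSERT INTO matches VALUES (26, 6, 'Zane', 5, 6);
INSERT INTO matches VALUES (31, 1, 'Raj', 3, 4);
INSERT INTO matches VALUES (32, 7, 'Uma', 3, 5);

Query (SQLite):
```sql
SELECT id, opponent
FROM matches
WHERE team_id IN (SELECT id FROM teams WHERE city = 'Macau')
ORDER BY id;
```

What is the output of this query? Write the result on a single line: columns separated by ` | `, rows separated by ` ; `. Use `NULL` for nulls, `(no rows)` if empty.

Inner query: teams.id where city = 'Macau'.
Outer: keep matches rows whose team_id is in that set.
Inner query → {5}

4 | Gita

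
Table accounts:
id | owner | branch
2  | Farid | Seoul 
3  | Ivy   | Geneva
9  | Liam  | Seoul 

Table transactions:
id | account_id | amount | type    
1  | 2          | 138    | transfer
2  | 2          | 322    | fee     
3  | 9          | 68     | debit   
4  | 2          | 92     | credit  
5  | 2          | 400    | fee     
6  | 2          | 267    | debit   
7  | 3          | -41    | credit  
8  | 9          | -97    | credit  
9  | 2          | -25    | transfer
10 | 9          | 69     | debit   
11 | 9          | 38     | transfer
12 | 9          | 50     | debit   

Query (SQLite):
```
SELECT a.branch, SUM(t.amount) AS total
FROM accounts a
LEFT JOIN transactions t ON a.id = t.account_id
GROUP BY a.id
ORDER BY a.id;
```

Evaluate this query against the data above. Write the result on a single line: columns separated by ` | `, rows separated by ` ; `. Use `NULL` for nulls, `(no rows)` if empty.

LEFT JOIN keeps every accounts row; unmatched ones get NULL for transactions columns.
Group by accounts.id and compute SUM(t.amount). SUM over an all-NULL group is NULL.
  2: ids {1, 2, 4, 5, 6, 9} → SUM(t.amount)=1194
  3: ids {7} → SUM(t.amount)=-41
  9: ids {3, 8, 10, 11, 12} → SUM(t.amount)=128

Seoul | 1194 ; Geneva | -41 ; Seoul | 128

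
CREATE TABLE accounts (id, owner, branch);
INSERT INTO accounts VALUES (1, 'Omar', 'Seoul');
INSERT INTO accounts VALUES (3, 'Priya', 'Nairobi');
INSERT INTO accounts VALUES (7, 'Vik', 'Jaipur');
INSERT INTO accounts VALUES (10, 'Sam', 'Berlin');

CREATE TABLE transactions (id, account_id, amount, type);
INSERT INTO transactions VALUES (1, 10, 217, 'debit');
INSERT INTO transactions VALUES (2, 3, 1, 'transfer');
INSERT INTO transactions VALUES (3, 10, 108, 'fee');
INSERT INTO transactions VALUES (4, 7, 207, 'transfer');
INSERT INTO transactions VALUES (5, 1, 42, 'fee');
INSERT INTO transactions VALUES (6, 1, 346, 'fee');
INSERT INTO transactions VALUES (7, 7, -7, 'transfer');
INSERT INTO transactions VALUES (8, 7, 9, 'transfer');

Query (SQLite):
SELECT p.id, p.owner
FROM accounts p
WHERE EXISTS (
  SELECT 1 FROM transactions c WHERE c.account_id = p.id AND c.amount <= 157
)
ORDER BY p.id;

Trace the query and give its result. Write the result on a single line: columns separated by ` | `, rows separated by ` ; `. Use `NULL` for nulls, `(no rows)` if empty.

1 | Omar ; 3 | Priya ; 7 | Vik ; 10 | Sam

For each accounts row, check whether any transactions with matching account_id has amount <= 157.
Keep rows where that is true.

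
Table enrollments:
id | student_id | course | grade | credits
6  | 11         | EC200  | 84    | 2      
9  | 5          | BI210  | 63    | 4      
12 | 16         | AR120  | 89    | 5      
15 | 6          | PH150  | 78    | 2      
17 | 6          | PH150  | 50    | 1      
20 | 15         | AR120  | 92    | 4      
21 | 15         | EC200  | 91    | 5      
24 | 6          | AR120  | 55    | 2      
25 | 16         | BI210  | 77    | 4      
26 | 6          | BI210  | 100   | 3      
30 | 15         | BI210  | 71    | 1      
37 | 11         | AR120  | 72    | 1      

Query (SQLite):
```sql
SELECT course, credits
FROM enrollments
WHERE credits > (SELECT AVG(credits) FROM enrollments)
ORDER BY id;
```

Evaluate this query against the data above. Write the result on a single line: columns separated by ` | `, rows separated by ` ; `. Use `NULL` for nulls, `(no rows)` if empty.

BI210 | 4 ; AR120 | 5 ; AR120 | 4 ; EC200 | 5 ; BI210 | 4 ; BI210 | 3

Scalar subquery: AVG(credits) over all enrollments rows = 2.833333 (≈; comparison uses full precision).
Keep rows where credits > that value.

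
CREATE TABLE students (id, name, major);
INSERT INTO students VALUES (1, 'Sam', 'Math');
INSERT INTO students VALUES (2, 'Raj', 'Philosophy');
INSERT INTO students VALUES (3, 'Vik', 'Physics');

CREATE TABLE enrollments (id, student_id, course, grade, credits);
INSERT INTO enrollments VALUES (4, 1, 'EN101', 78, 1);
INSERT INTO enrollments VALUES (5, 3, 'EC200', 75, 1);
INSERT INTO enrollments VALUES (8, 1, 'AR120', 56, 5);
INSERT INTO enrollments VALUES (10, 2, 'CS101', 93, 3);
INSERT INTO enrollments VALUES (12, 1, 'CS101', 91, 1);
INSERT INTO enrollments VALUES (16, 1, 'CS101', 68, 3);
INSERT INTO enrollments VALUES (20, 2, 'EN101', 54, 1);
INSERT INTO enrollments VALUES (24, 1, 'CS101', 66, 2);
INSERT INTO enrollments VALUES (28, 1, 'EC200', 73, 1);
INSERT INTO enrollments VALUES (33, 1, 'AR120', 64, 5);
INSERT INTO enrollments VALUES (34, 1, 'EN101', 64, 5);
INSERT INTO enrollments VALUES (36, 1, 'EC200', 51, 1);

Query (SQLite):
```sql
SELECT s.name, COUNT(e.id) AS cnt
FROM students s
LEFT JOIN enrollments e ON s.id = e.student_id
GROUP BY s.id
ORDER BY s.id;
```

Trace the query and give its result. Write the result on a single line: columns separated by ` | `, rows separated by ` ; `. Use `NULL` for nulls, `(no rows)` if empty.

Sam | 9 ; Raj | 2 ; Vik | 1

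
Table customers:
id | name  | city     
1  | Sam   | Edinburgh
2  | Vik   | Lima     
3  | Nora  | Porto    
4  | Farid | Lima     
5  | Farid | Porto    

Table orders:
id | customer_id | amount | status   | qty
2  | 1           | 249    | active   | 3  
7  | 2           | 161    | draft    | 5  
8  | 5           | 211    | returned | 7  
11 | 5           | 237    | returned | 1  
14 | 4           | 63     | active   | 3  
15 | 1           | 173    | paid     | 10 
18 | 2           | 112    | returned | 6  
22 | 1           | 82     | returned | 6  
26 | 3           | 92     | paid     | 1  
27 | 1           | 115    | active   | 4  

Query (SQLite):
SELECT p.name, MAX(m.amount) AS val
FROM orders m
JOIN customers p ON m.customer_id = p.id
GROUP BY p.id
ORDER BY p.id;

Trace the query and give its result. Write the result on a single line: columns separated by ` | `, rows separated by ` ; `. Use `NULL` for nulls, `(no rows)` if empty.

Sam | 249 ; Vik | 161 ; Nora | 92 ; Farid | 63 ; Farid | 237

Join each orders row to its customers via customer_id.
Group joined rows by customers.id; compute MAX(m.amount) per group.
  1: ids {2, 15, 22, 27} → MAX(m.amount)=249
  2: ids {7, 18} → MAX(m.amount)=161
  3: ids {26} → MAX(m.amount)=92
  4: ids {14} → MAX(m.amount)=63
  5: ids {8, 11} → MAX(m.amount)=237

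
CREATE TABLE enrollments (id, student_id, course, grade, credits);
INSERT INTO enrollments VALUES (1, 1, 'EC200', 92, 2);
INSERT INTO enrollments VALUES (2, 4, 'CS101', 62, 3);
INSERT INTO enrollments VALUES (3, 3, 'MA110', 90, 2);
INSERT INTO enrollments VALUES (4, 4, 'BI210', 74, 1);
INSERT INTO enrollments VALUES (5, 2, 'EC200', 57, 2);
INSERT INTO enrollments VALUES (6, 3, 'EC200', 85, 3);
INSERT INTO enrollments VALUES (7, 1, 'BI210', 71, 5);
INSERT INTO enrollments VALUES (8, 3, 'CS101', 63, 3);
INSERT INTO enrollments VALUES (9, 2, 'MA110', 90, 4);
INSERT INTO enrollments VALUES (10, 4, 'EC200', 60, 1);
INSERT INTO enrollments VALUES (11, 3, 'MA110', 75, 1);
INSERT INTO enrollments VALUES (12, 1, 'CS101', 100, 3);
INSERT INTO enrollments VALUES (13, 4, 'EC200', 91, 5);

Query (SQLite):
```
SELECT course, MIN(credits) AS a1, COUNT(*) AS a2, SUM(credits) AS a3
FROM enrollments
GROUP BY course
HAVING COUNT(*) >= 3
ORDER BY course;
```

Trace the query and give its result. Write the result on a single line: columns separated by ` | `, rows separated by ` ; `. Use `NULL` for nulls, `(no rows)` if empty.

CS101 | 3 | 3 | 9 ; EC200 | 1 | 5 | 13 ; MA110 | 1 | 3 | 7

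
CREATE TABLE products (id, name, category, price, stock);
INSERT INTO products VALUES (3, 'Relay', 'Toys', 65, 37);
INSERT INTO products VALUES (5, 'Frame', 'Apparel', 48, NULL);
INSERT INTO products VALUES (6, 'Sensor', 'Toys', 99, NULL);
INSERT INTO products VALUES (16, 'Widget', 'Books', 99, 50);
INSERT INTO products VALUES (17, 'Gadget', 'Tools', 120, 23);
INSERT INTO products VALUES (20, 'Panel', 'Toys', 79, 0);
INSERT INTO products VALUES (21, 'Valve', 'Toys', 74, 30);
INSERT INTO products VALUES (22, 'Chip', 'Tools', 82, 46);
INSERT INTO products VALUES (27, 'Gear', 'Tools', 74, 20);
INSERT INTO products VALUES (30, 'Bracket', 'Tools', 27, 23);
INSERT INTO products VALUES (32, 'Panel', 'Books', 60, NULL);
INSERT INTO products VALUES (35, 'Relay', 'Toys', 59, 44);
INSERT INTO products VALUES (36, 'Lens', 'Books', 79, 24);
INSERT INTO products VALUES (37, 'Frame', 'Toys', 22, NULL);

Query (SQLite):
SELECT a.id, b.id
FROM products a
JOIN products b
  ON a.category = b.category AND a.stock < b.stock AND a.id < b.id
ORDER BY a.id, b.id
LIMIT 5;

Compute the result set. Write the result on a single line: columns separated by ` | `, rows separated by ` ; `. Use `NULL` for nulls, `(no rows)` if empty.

3 | 35 ; 17 | 22 ; 20 | 21 ; 20 | 35 ; 21 | 35

Pairs (a,b) with same category, a.stock < b.stock, a.id < b.id.
category groups: Apparel:{5} Books:{16,32,36} Tools:{17,22,27,30} Toys:{3,6,20,21,35,37}
Ordered by (a.id, b.id); first 5.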